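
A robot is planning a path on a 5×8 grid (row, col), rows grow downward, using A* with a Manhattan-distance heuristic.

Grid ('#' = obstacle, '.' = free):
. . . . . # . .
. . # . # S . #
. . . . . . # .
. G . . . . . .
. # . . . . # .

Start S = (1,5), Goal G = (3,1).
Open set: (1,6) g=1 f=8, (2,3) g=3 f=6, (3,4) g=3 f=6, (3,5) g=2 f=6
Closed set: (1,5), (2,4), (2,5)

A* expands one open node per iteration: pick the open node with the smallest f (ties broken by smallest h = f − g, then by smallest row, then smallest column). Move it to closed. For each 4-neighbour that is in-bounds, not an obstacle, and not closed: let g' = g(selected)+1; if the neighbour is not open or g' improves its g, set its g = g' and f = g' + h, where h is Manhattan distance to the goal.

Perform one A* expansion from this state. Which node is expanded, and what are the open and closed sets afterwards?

step 1: expand (2,3) (f=6, h=3) → closed; open now [(1,3) g=4 f=8, (1,6) g=1 f=8, (2,2) g=4 f=6, (3,3) g=4 f=6, (3,4) g=3 f=6, (3,5) g=2 f=6]

expanded=(2,3); open=[(1,3) g=4 f=8, (1,6) g=1 f=8, (2,2) g=4 f=6, (3,3) g=4 f=6, (3,4) g=3 f=6, (3,5) g=2 f=6]; closed=[(1,5), (2,3), (2,4), (2,5)]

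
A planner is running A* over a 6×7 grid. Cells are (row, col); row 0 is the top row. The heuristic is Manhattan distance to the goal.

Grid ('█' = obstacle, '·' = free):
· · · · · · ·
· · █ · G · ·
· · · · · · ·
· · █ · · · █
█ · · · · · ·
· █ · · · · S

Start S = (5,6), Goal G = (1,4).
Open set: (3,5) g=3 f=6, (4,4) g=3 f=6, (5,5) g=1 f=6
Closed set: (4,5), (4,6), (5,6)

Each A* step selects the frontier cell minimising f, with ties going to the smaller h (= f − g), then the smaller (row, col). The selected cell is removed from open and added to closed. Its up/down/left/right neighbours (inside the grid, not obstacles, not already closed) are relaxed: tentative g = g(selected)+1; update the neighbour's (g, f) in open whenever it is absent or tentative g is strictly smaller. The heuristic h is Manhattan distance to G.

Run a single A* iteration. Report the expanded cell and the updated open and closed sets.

step 1: expand (3,5) (f=6, h=3) → closed; open now [(2,5) g=4 f=6, (3,4) g=4 f=6, (4,4) g=3 f=6, (5,5) g=1 f=6]

expanded=(3,5); open=[(2,5) g=4 f=6, (3,4) g=4 f=6, (4,4) g=3 f=6, (5,5) g=1 f=6]; closed=[(3,5), (4,5), (4,6), (5,6)]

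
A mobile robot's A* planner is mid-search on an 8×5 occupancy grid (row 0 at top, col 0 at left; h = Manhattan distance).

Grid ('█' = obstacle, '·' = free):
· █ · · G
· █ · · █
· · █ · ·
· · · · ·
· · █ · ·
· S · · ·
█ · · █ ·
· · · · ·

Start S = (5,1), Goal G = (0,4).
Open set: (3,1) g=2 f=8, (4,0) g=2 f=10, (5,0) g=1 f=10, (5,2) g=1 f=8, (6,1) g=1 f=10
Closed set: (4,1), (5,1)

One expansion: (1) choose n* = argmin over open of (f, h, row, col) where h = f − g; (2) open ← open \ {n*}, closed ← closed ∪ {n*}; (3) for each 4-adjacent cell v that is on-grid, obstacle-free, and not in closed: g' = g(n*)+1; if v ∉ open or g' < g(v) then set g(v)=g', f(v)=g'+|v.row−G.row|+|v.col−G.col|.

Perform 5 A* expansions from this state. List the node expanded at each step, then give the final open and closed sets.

step 1: expand (3,1) (f=8, h=6) → closed; open now [(2,1) g=3 f=8, (3,0) g=3 f=10, (3,2) g=3 f=8, (4,0) g=2 f=10, (5,0) g=1 f=10, (5,2) g=1 f=8, (6,1) g=1 f=10]
step 2: expand (2,1) (f=8, h=5) → closed; open now [(2,0) g=4 f=10, (3,0) g=3 f=10, (3,2) g=3 f=8, (4,0) g=2 f=10, (5,0) g=1 f=10, (5,2) g=1 f=8, (6,1) g=1 f=10]
step 3: expand (3,2) (f=8, h=5) → closed; open now [(2,0) g=4 f=10, (3,0) g=3 f=10, (3,3) g=4 f=8, (4,0) g=2 f=10, (5,0) g=1 f=10, (5,2) g=1 f=8, (6,1) g=1 f=10]
step 4: expand (3,3) (f=8, h=4) → closed; open now [(2,0) g=4 f=10, (2,3) g=5 f=8, (3,0) g=3 f=10, (3,4) g=5 f=8, (4,0) g=2 f=10, (4,3) g=5 f=10, (5,0) g=1 f=10, (5,2) g=1 f=8, (6,1) g=1 f=10]
step 5: expand (2,3) (f=8, h=3) → closed; open now [(1,3) g=6 f=8, (2,0) g=4 f=10, (2,4) g=6 f=8, (3,0) g=3 f=10, (3,4) g=5 f=8, (4,0) g=2 f=10, (4,3) g=5 f=10, (5,0) g=1 f=10, (5,2) g=1 f=8, (6,1) g=1 f=10]

order=[(3,1) → (2,1) → (3,2) → (3,3) → (2,3)]; open=[(1,3) g=6 f=8, (2,0) g=4 f=10, (2,4) g=6 f=8, (3,0) g=3 f=10, (3,4) g=5 f=8, (4,0) g=2 f=10, (4,3) g=5 f=10, (5,0) g=1 f=10, (5,2) g=1 f=8, (6,1) g=1 f=10]; closed=[(2,1), (2,3), (3,1), (3,2), (3,3), (4,1), (5,1)]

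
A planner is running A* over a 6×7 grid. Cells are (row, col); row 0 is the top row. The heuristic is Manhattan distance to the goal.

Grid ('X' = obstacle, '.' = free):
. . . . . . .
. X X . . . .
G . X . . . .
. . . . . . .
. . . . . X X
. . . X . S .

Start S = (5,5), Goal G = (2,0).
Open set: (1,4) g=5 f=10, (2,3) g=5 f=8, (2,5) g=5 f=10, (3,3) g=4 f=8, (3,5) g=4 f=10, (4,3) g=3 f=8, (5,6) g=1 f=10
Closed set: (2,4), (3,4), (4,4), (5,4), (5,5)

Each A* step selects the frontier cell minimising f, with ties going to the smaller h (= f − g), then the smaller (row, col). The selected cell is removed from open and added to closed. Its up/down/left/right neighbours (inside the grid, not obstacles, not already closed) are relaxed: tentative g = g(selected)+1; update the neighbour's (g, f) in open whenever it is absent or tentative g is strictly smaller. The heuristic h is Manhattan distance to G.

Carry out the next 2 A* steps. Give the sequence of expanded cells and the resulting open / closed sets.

order=[(2,3) → (3,3)]; open=[(1,3) g=6 f=10, (1,4) g=5 f=10, (2,5) g=5 f=10, (3,2) g=5 f=8, (3,5) g=4 f=10, (4,3) g=3 f=8, (5,6) g=1 f=10]; closed=[(2,3), (2,4), (3,3), (3,4), (4,4), (5,4), (5,5)]

step 1: expand (2,3) (f=8, h=3) → closed; open now [(1,3) g=6 f=10, (1,4) g=5 f=10, (2,5) g=5 f=10, (3,3) g=4 f=8, (3,5) g=4 f=10, (4,3) g=3 f=8, (5,6) g=1 f=10]
step 2: expand (3,3) (f=8, h=4) → closed; open now [(1,3) g=6 f=10, (1,4) g=5 f=10, (2,5) g=5 f=10, (3,2) g=5 f=8, (3,5) g=4 f=10, (4,3) g=3 f=8, (5,6) g=1 f=10]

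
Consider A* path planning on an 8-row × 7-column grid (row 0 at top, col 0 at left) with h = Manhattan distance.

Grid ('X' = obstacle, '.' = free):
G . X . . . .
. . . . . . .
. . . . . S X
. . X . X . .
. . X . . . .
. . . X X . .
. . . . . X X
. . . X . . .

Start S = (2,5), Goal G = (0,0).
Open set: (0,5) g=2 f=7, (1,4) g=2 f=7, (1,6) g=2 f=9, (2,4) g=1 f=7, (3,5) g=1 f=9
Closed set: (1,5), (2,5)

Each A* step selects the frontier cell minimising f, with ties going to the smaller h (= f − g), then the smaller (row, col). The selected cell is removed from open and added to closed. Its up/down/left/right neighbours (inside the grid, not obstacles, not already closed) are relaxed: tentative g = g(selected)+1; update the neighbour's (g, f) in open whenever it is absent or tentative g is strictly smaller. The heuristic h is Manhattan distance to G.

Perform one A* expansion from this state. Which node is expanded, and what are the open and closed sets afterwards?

expanded=(0,5); open=[(0,4) g=3 f=7, (0,6) g=3 f=9, (1,4) g=2 f=7, (1,6) g=2 f=9, (2,4) g=1 f=7, (3,5) g=1 f=9]; closed=[(0,5), (1,5), (2,5)]

step 1: expand (0,5) (f=7, h=5) → closed; open now [(0,4) g=3 f=7, (0,6) g=3 f=9, (1,4) g=2 f=7, (1,6) g=2 f=9, (2,4) g=1 f=7, (3,5) g=1 f=9]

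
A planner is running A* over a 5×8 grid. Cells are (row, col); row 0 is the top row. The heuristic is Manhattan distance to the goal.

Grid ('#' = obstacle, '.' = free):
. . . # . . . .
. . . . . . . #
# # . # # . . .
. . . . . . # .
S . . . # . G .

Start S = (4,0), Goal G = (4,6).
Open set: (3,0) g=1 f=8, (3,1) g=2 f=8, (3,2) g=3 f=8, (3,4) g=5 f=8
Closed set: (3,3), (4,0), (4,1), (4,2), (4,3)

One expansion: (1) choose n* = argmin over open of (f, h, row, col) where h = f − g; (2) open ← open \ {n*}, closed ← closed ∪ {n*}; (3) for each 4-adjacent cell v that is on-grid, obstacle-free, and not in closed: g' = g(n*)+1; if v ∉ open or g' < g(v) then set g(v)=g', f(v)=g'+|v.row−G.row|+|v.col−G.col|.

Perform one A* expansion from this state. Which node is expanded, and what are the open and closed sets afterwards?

expanded=(3,4); open=[(3,0) g=1 f=8, (3,1) g=2 f=8, (3,2) g=3 f=8, (3,5) g=6 f=8]; closed=[(3,3), (3,4), (4,0), (4,1), (4,2), (4,3)]

step 1: expand (3,4) (f=8, h=3) → closed; open now [(3,0) g=1 f=8, (3,1) g=2 f=8, (3,2) g=3 f=8, (3,5) g=6 f=8]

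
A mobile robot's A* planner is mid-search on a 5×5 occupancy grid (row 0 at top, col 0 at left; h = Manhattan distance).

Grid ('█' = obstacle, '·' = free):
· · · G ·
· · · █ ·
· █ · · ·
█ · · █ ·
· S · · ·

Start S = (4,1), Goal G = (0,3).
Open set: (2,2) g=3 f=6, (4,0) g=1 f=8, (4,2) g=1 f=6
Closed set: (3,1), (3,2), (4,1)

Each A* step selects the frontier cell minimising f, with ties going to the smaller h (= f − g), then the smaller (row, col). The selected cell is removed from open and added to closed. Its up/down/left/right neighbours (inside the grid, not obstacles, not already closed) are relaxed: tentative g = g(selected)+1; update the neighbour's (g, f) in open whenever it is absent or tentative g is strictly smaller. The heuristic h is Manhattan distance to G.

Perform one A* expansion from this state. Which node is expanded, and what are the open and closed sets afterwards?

expanded=(2,2); open=[(1,2) g=4 f=6, (2,3) g=4 f=6, (4,0) g=1 f=8, (4,2) g=1 f=6]; closed=[(2,2), (3,1), (3,2), (4,1)]

step 1: expand (2,2) (f=6, h=3) → closed; open now [(1,2) g=4 f=6, (2,3) g=4 f=6, (4,0) g=1 f=8, (4,2) g=1 f=6]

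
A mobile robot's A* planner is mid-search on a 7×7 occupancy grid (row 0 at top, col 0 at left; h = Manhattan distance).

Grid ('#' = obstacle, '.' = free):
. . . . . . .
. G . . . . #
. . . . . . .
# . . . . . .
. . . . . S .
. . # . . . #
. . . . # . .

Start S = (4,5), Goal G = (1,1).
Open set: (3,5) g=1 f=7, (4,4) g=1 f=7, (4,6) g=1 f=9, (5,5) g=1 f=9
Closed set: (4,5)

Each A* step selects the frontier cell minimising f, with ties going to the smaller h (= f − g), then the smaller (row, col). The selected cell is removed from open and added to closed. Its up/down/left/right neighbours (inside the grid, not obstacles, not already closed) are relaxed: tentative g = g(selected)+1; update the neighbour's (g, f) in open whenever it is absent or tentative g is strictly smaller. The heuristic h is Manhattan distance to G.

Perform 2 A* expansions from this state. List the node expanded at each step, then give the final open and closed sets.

step 1: expand (3,5) (f=7, h=6) → closed; open now [(2,5) g=2 f=7, (3,4) g=2 f=7, (3,6) g=2 f=9, (4,4) g=1 f=7, (4,6) g=1 f=9, (5,5) g=1 f=9]
step 2: expand (2,5) (f=7, h=5) → closed; open now [(1,5) g=3 f=7, (2,4) g=3 f=7, (2,6) g=3 f=9, (3,4) g=2 f=7, (3,6) g=2 f=9, (4,4) g=1 f=7, (4,6) g=1 f=9, (5,5) g=1 f=9]

order=[(3,5) → (2,5)]; open=[(1,5) g=3 f=7, (2,4) g=3 f=7, (2,6) g=3 f=9, (3,4) g=2 f=7, (3,6) g=2 f=9, (4,4) g=1 f=7, (4,6) g=1 f=9, (5,5) g=1 f=9]; closed=[(2,5), (3,5), (4,5)]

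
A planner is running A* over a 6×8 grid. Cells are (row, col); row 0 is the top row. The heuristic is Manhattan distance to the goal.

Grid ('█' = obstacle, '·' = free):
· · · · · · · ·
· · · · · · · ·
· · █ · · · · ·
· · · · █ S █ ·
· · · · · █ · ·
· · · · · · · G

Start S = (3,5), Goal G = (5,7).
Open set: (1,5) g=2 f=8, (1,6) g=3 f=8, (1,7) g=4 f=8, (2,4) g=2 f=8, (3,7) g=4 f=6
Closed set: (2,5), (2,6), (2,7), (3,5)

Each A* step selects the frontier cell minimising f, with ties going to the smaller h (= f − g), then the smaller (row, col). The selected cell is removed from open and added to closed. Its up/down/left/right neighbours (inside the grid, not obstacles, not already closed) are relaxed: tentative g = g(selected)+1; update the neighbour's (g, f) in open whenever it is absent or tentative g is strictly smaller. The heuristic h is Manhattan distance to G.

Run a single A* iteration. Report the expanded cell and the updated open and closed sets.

step 1: expand (3,7) (f=6, h=2) → closed; open now [(1,5) g=2 f=8, (1,6) g=3 f=8, (1,7) g=4 f=8, (2,4) g=2 f=8, (4,7) g=5 f=6]

expanded=(3,7); open=[(1,5) g=2 f=8, (1,6) g=3 f=8, (1,7) g=4 f=8, (2,4) g=2 f=8, (4,7) g=5 f=6]; closed=[(2,5), (2,6), (2,7), (3,5), (3,7)]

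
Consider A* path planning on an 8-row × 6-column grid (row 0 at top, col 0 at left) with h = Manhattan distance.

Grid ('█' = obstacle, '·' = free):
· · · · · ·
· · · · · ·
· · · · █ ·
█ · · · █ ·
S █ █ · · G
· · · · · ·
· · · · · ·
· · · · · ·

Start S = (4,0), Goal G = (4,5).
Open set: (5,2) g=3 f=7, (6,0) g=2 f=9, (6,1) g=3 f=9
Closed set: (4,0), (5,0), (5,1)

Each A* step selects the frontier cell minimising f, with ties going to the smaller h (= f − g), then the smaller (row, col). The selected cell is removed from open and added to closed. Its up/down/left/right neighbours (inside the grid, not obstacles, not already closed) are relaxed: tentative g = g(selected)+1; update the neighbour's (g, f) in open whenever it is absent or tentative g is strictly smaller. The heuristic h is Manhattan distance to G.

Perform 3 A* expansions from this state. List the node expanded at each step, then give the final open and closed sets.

order=[(5,2) → (5,3) → (4,3)]; open=[(3,3) g=6 f=9, (4,4) g=6 f=7, (5,4) g=5 f=7, (6,0) g=2 f=9, (6,1) g=3 f=9, (6,2) g=4 f=9, (6,3) g=5 f=9]; closed=[(4,0), (4,3), (5,0), (5,1), (5,2), (5,3)]

step 1: expand (5,2) (f=7, h=4) → closed; open now [(5,3) g=4 f=7, (6,0) g=2 f=9, (6,1) g=3 f=9, (6,2) g=4 f=9]
step 2: expand (5,3) (f=7, h=3) → closed; open now [(4,3) g=5 f=7, (5,4) g=5 f=7, (6,0) g=2 f=9, (6,1) g=3 f=9, (6,2) g=4 f=9, (6,3) g=5 f=9]
step 3: expand (4,3) (f=7, h=2) → closed; open now [(3,3) g=6 f=9, (4,4) g=6 f=7, (5,4) g=5 f=7, (6,0) g=2 f=9, (6,1) g=3 f=9, (6,2) g=4 f=9, (6,3) g=5 f=9]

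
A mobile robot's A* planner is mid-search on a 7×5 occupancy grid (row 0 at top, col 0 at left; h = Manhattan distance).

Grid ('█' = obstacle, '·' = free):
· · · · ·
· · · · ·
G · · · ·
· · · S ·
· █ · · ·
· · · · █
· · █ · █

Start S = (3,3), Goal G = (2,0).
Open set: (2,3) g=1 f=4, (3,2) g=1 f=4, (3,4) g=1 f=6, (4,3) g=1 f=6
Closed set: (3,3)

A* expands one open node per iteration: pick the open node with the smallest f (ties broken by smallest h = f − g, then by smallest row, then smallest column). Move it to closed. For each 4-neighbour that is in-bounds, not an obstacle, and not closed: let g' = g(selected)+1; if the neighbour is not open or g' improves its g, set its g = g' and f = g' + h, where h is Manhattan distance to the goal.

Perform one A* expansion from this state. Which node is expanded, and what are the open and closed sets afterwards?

expanded=(2,3); open=[(1,3) g=2 f=6, (2,2) g=2 f=4, (2,4) g=2 f=6, (3,2) g=1 f=4, (3,4) g=1 f=6, (4,3) g=1 f=6]; closed=[(2,3), (3,3)]

step 1: expand (2,3) (f=4, h=3) → closed; open now [(1,3) g=2 f=6, (2,2) g=2 f=4, (2,4) g=2 f=6, (3,2) g=1 f=4, (3,4) g=1 f=6, (4,3) g=1 f=6]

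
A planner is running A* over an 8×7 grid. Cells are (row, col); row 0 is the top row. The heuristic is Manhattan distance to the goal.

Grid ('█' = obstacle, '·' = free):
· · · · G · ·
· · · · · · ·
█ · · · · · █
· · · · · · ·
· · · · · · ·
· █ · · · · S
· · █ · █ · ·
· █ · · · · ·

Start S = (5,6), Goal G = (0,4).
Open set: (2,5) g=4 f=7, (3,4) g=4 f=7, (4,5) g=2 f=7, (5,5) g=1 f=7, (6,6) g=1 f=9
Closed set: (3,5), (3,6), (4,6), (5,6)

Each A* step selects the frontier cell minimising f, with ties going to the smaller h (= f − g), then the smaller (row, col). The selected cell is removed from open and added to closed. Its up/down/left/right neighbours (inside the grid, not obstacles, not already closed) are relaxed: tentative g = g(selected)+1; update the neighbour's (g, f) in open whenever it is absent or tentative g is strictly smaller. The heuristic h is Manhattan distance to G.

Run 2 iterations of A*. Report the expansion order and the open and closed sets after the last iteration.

order=[(2,5) → (1,5)]; open=[(0,5) g=6 f=7, (1,4) g=6 f=7, (1,6) g=6 f=9, (2,4) g=5 f=7, (3,4) g=4 f=7, (4,5) g=2 f=7, (5,5) g=1 f=7, (6,6) g=1 f=9]; closed=[(1,5), (2,5), (3,5), (3,6), (4,6), (5,6)]

step 1: expand (2,5) (f=7, h=3) → closed; open now [(1,5) g=5 f=7, (2,4) g=5 f=7, (3,4) g=4 f=7, (4,5) g=2 f=7, (5,5) g=1 f=7, (6,6) g=1 f=9]
step 2: expand (1,5) (f=7, h=2) → closed; open now [(0,5) g=6 f=7, (1,4) g=6 f=7, (1,6) g=6 f=9, (2,4) g=5 f=7, (3,4) g=4 f=7, (4,5) g=2 f=7, (5,5) g=1 f=7, (6,6) g=1 f=9]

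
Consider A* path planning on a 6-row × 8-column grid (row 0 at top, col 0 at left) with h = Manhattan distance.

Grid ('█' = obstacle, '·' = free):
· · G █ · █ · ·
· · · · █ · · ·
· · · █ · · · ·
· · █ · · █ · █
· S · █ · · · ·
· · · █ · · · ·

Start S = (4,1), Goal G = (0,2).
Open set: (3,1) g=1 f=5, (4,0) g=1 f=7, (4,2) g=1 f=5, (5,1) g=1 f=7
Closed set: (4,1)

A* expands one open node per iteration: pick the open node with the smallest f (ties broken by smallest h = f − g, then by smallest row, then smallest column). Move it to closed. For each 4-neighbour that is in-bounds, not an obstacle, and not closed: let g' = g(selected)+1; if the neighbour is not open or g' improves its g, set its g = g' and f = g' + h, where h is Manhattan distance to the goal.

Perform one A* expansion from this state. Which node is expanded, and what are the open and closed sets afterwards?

step 1: expand (3,1) (f=5, h=4) → closed; open now [(2,1) g=2 f=5, (3,0) g=2 f=7, (4,0) g=1 f=7, (4,2) g=1 f=5, (5,1) g=1 f=7]

expanded=(3,1); open=[(2,1) g=2 f=5, (3,0) g=2 f=7, (4,0) g=1 f=7, (4,2) g=1 f=5, (5,1) g=1 f=7]; closed=[(3,1), (4,1)]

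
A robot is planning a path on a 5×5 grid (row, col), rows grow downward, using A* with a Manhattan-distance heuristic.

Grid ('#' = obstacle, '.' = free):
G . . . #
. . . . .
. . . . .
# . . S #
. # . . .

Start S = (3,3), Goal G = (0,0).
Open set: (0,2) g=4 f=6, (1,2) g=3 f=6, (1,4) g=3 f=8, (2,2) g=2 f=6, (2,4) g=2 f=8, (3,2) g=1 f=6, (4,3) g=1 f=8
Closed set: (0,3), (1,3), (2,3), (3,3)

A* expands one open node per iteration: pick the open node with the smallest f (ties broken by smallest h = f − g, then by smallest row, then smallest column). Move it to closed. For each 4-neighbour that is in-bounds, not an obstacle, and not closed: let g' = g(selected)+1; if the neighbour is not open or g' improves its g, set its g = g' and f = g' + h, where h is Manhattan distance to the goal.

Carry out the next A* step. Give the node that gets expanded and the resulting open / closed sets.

step 1: expand (0,2) (f=6, h=2) → closed; open now [(0,1) g=5 f=6, (1,2) g=3 f=6, (1,4) g=3 f=8, (2,2) g=2 f=6, (2,4) g=2 f=8, (3,2) g=1 f=6, (4,3) g=1 f=8]

expanded=(0,2); open=[(0,1) g=5 f=6, (1,2) g=3 f=6, (1,4) g=3 f=8, (2,2) g=2 f=6, (2,4) g=2 f=8, (3,2) g=1 f=6, (4,3) g=1 f=8]; closed=[(0,2), (0,3), (1,3), (2,3), (3,3)]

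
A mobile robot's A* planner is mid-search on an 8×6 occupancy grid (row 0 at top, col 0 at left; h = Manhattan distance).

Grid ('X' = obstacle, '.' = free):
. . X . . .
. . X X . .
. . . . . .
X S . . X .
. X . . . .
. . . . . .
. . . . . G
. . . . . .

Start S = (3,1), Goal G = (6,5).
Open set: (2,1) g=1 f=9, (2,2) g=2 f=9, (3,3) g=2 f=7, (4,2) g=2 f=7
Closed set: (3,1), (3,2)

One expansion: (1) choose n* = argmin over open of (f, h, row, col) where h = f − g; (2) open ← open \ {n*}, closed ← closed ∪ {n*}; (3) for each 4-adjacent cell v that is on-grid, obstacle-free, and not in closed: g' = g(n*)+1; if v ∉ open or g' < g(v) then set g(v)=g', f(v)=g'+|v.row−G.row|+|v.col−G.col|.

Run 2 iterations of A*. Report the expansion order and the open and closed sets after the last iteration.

order=[(3,3) → (4,3)]; open=[(2,1) g=1 f=9, (2,2) g=2 f=9, (2,3) g=3 f=9, (4,2) g=2 f=7, (4,4) g=4 f=7, (5,3) g=4 f=7]; closed=[(3,1), (3,2), (3,3), (4,3)]

step 1: expand (3,3) (f=7, h=5) → closed; open now [(2,1) g=1 f=9, (2,2) g=2 f=9, (2,3) g=3 f=9, (4,2) g=2 f=7, (4,3) g=3 f=7]
step 2: expand (4,3) (f=7, h=4) → closed; open now [(2,1) g=1 f=9, (2,2) g=2 f=9, (2,3) g=3 f=9, (4,2) g=2 f=7, (4,4) g=4 f=7, (5,3) g=4 f=7]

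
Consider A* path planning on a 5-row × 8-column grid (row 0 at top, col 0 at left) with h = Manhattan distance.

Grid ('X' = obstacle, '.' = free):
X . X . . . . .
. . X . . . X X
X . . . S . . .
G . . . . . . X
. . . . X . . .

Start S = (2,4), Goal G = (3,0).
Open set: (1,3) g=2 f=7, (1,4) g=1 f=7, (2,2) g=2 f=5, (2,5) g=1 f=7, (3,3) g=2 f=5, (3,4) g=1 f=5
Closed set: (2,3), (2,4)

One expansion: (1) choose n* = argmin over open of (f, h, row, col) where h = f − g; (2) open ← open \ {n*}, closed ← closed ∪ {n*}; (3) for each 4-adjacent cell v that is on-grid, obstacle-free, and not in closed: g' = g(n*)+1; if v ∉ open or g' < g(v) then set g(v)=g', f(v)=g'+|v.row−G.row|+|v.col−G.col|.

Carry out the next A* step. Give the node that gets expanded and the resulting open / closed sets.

expanded=(2,2); open=[(1,3) g=2 f=7, (1,4) g=1 f=7, (2,1) g=3 f=5, (2,5) g=1 f=7, (3,2) g=3 f=5, (3,3) g=2 f=5, (3,4) g=1 f=5]; closed=[(2,2), (2,3), (2,4)]

step 1: expand (2,2) (f=5, h=3) → closed; open now [(1,3) g=2 f=7, (1,4) g=1 f=7, (2,1) g=3 f=5, (2,5) g=1 f=7, (3,2) g=3 f=5, (3,3) g=2 f=5, (3,4) g=1 f=5]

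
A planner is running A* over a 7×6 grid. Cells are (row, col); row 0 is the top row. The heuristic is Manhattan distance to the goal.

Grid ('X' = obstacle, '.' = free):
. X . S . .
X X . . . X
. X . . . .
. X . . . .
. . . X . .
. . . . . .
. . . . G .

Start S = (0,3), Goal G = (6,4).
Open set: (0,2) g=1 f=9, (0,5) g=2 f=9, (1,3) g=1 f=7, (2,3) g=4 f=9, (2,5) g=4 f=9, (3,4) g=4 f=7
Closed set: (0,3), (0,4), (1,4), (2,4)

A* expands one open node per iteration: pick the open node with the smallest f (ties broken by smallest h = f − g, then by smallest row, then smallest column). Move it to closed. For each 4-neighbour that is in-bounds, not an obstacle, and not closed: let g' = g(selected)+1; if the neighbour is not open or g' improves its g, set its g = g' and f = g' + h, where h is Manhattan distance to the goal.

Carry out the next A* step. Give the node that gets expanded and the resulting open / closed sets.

expanded=(3,4); open=[(0,2) g=1 f=9, (0,5) g=2 f=9, (1,3) g=1 f=7, (2,3) g=4 f=9, (2,5) g=4 f=9, (3,3) g=5 f=9, (3,5) g=5 f=9, (4,4) g=5 f=7]; closed=[(0,3), (0,4), (1,4), (2,4), (3,4)]

step 1: expand (3,4) (f=7, h=3) → closed; open now [(0,2) g=1 f=9, (0,5) g=2 f=9, (1,3) g=1 f=7, (2,3) g=4 f=9, (2,5) g=4 f=9, (3,3) g=5 f=9, (3,5) g=5 f=9, (4,4) g=5 f=7]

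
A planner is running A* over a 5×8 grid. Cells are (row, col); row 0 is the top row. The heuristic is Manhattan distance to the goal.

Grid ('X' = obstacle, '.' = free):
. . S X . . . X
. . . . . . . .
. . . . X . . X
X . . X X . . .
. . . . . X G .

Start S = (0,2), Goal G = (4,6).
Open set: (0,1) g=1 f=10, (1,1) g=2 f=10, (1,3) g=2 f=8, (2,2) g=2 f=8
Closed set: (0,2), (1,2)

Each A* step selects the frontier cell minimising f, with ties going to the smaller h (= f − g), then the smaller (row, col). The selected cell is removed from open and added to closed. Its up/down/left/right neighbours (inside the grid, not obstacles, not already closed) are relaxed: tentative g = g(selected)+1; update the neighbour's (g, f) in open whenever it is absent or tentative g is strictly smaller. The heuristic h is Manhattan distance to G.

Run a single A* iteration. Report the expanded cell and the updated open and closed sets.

expanded=(1,3); open=[(0,1) g=1 f=10, (1,1) g=2 f=10, (1,4) g=3 f=8, (2,2) g=2 f=8, (2,3) g=3 f=8]; closed=[(0,2), (1,2), (1,3)]

step 1: expand (1,3) (f=8, h=6) → closed; open now [(0,1) g=1 f=10, (1,1) g=2 f=10, (1,4) g=3 f=8, (2,2) g=2 f=8, (2,3) g=3 f=8]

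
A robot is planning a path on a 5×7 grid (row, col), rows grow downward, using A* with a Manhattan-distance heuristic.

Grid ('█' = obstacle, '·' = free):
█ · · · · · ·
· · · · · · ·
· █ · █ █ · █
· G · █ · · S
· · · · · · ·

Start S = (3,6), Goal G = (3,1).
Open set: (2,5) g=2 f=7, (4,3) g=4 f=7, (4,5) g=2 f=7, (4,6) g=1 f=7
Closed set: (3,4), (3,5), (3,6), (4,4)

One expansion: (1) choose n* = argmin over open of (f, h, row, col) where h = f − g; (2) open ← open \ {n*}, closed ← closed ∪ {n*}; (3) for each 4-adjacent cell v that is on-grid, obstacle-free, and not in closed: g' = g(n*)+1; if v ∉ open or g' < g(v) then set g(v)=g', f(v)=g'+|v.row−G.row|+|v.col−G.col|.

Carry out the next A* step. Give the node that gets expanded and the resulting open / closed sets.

expanded=(4,3); open=[(2,5) g=2 f=7, (4,2) g=5 f=7, (4,5) g=2 f=7, (4,6) g=1 f=7]; closed=[(3,4), (3,5), (3,6), (4,3), (4,4)]

step 1: expand (4,3) (f=7, h=3) → closed; open now [(2,5) g=2 f=7, (4,2) g=5 f=7, (4,5) g=2 f=7, (4,6) g=1 f=7]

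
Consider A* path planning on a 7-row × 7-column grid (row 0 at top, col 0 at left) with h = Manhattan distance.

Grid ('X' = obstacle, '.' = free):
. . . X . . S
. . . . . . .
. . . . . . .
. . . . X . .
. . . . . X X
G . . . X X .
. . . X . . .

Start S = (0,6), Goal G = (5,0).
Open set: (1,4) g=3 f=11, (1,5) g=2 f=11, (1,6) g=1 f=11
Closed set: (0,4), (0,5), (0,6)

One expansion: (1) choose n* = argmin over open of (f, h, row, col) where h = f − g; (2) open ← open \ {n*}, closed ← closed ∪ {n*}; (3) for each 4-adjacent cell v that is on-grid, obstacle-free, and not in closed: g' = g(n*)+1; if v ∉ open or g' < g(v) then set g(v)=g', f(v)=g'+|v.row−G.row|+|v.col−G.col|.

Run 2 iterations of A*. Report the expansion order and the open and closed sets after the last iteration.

step 1: expand (1,4) (f=11, h=8) → closed; open now [(1,3) g=4 f=11, (1,5) g=2 f=11, (1,6) g=1 f=11, (2,4) g=4 f=11]
step 2: expand (1,3) (f=11, h=7) → closed; open now [(1,2) g=5 f=11, (1,5) g=2 f=11, (1,6) g=1 f=11, (2,3) g=5 f=11, (2,4) g=4 f=11]

order=[(1,4) → (1,3)]; open=[(1,2) g=5 f=11, (1,5) g=2 f=11, (1,6) g=1 f=11, (2,3) g=5 f=11, (2,4) g=4 f=11]; closed=[(0,4), (0,5), (0,6), (1,3), (1,4)]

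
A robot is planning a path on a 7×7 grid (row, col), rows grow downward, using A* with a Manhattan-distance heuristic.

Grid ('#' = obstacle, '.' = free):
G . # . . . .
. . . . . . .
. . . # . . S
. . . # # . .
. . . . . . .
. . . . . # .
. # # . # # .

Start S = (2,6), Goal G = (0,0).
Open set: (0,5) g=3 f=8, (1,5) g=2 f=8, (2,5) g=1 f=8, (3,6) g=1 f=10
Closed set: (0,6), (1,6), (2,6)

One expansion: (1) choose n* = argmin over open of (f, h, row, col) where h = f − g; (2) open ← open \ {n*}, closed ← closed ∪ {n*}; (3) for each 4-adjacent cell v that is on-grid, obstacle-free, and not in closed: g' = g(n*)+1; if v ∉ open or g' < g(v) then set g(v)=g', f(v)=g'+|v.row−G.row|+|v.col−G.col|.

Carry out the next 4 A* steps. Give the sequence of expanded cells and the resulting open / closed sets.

step 1: expand (0,5) (f=8, h=5) → closed; open now [(0,4) g=4 f=8, (1,5) g=2 f=8, (2,5) g=1 f=8, (3,6) g=1 f=10]
step 2: expand (0,4) (f=8, h=4) → closed; open now [(0,3) g=5 f=8, (1,4) g=5 f=10, (1,5) g=2 f=8, (2,5) g=1 f=8, (3,6) g=1 f=10]
step 3: expand (0,3) (f=8, h=3) → closed; open now [(1,3) g=6 f=10, (1,4) g=5 f=10, (1,5) g=2 f=8, (2,5) g=1 f=8, (3,6) g=1 f=10]
step 4: expand (1,5) (f=8, h=6) → closed; open now [(1,3) g=6 f=10, (1,4) g=3 f=8, (2,5) g=1 f=8, (3,6) g=1 f=10]

order=[(0,5) → (0,4) → (0,3) → (1,5)]; open=[(1,3) g=6 f=10, (1,4) g=3 f=8, (2,5) g=1 f=8, (3,6) g=1 f=10]; closed=[(0,3), (0,4), (0,5), (0,6), (1,5), (1,6), (2,6)]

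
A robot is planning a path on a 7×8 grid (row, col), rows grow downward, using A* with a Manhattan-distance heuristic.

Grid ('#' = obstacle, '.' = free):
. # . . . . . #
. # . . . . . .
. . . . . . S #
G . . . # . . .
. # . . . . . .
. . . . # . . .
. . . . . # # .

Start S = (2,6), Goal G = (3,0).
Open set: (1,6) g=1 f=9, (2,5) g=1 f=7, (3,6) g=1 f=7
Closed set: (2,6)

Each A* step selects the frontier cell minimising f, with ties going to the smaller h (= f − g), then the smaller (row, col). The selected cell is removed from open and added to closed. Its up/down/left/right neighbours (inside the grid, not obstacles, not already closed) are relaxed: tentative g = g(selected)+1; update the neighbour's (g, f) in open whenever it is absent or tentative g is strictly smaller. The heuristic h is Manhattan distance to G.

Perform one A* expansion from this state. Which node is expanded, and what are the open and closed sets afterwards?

expanded=(2,5); open=[(1,5) g=2 f=9, (1,6) g=1 f=9, (2,4) g=2 f=7, (3,5) g=2 f=7, (3,6) g=1 f=7]; closed=[(2,5), (2,6)]

step 1: expand (2,5) (f=7, h=6) → closed; open now [(1,5) g=2 f=9, (1,6) g=1 f=9, (2,4) g=2 f=7, (3,5) g=2 f=7, (3,6) g=1 f=7]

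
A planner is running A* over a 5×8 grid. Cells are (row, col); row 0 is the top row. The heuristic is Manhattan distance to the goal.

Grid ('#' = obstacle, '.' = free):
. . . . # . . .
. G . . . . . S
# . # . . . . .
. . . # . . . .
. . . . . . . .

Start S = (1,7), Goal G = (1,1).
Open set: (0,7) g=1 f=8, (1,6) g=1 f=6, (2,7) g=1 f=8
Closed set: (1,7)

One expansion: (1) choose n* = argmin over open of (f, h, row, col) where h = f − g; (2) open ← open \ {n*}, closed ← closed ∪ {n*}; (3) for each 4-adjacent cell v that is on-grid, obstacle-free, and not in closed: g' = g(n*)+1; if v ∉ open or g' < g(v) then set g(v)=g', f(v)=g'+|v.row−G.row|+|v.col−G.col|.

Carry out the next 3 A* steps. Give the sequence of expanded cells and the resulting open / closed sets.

order=[(1,6) → (1,5) → (1,4)]; open=[(0,5) g=3 f=8, (0,6) g=2 f=8, (0,7) g=1 f=8, (1,3) g=4 f=6, (2,4) g=4 f=8, (2,5) g=3 f=8, (2,6) g=2 f=8, (2,7) g=1 f=8]; closed=[(1,4), (1,5), (1,6), (1,7)]

step 1: expand (1,6) (f=6, h=5) → closed; open now [(0,6) g=2 f=8, (0,7) g=1 f=8, (1,5) g=2 f=6, (2,6) g=2 f=8, (2,7) g=1 f=8]
step 2: expand (1,5) (f=6, h=4) → closed; open now [(0,5) g=3 f=8, (0,6) g=2 f=8, (0,7) g=1 f=8, (1,4) g=3 f=6, (2,5) g=3 f=8, (2,6) g=2 f=8, (2,7) g=1 f=8]
step 3: expand (1,4) (f=6, h=3) → closed; open now [(0,5) g=3 f=8, (0,6) g=2 f=8, (0,7) g=1 f=8, (1,3) g=4 f=6, (2,4) g=4 f=8, (2,5) g=3 f=8, (2,6) g=2 f=8, (2,7) g=1 f=8]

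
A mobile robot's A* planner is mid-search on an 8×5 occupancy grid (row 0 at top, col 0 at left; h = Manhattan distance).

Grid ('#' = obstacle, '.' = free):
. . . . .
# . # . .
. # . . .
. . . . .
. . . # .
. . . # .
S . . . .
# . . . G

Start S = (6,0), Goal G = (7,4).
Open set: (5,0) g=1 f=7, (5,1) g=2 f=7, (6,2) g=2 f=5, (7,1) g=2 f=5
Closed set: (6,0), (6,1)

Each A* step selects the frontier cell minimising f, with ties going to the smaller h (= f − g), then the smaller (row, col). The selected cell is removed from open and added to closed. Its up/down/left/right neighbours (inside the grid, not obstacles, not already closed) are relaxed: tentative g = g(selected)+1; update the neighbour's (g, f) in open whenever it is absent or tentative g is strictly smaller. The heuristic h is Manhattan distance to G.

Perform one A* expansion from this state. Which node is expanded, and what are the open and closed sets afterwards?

expanded=(6,2); open=[(5,0) g=1 f=7, (5,1) g=2 f=7, (5,2) g=3 f=7, (6,3) g=3 f=5, (7,1) g=2 f=5, (7,2) g=3 f=5]; closed=[(6,0), (6,1), (6,2)]

step 1: expand (6,2) (f=5, h=3) → closed; open now [(5,0) g=1 f=7, (5,1) g=2 f=7, (5,2) g=3 f=7, (6,3) g=3 f=5, (7,1) g=2 f=5, (7,2) g=3 f=5]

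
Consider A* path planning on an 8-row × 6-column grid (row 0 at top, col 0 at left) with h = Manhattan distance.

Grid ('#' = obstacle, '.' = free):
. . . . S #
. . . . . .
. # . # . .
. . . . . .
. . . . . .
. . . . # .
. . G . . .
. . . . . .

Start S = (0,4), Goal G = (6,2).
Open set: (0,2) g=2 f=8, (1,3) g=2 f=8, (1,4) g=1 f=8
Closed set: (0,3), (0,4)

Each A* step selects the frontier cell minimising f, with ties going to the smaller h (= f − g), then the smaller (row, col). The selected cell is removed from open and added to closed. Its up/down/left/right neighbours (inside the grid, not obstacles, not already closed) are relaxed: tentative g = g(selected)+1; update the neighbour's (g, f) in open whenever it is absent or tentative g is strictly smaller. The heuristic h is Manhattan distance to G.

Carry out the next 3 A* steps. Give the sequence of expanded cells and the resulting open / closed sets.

order=[(0,2) → (1,2) → (2,2)]; open=[(0,1) g=3 f=10, (1,1) g=4 f=10, (1,3) g=2 f=8, (1,4) g=1 f=8, (3,2) g=5 f=8]; closed=[(0,2), (0,3), (0,4), (1,2), (2,2)]

step 1: expand (0,2) (f=8, h=6) → closed; open now [(0,1) g=3 f=10, (1,2) g=3 f=8, (1,3) g=2 f=8, (1,4) g=1 f=8]
step 2: expand (1,2) (f=8, h=5) → closed; open now [(0,1) g=3 f=10, (1,1) g=4 f=10, (1,3) g=2 f=8, (1,4) g=1 f=8, (2,2) g=4 f=8]
step 3: expand (2,2) (f=8, h=4) → closed; open now [(0,1) g=3 f=10, (1,1) g=4 f=10, (1,3) g=2 f=8, (1,4) g=1 f=8, (3,2) g=5 f=8]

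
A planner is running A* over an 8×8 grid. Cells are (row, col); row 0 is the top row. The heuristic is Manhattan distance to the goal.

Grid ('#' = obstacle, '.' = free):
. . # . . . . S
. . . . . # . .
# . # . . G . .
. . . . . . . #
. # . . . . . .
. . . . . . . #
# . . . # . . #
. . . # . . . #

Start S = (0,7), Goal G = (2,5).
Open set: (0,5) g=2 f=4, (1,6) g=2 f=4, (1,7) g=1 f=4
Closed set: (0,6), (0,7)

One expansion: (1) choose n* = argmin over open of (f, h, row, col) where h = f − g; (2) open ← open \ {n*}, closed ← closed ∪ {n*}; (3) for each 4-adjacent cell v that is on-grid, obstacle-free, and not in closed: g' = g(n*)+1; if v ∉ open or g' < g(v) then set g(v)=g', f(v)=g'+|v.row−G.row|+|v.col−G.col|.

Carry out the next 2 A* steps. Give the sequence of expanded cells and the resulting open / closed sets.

step 1: expand (0,5) (f=4, h=2) → closed; open now [(0,4) g=3 f=6, (1,6) g=2 f=4, (1,7) g=1 f=4]
step 2: expand (1,6) (f=4, h=2) → closed; open now [(0,4) g=3 f=6, (1,7) g=1 f=4, (2,6) g=3 f=4]

order=[(0,5) → (1,6)]; open=[(0,4) g=3 f=6, (1,7) g=1 f=4, (2,6) g=3 f=4]; closed=[(0,5), (0,6), (0,7), (1,6)]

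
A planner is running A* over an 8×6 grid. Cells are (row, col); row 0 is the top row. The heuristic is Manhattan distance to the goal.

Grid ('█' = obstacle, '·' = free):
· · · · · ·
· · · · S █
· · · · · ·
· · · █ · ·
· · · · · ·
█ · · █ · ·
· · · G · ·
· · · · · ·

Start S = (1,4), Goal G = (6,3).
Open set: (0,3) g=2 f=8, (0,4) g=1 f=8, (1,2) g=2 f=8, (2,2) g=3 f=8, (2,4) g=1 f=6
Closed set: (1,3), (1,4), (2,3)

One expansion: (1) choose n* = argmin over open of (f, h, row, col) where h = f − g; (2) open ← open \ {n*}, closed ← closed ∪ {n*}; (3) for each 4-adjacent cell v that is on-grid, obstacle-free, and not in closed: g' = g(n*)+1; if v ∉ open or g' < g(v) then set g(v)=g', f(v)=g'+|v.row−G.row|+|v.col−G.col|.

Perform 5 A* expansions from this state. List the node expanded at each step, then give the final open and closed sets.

step 1: expand (2,4) (f=6, h=5) → closed; open now [(0,3) g=2 f=8, (0,4) g=1 f=8, (1,2) g=2 f=8, (2,2) g=3 f=8, (2,5) g=2 f=8, (3,4) g=2 f=6]
step 2: expand (3,4) (f=6, h=4) → closed; open now [(0,3) g=2 f=8, (0,4) g=1 f=8, (1,2) g=2 f=8, (2,2) g=3 f=8, (2,5) g=2 f=8, (3,5) g=3 f=8, (4,4) g=3 f=6]
step 3: expand (4,4) (f=6, h=3) → closed; open now [(0,3) g=2 f=8, (0,4) g=1 f=8, (1,2) g=2 f=8, (2,2) g=3 f=8, (2,5) g=2 f=8, (3,5) g=3 f=8, (4,3) g=4 f=6, (4,5) g=4 f=8, (5,4) g=4 f=6]
step 4: expand (4,3) (f=6, h=2) → closed; open now [(0,3) g=2 f=8, (0,4) g=1 f=8, (1,2) g=2 f=8, (2,2) g=3 f=8, (2,5) g=2 f=8, (3,5) g=3 f=8, (4,2) g=5 f=8, (4,5) g=4 f=8, (5,4) g=4 f=6]
step 5: expand (5,4) (f=6, h=2) → closed; open now [(0,3) g=2 f=8, (0,4) g=1 f=8, (1,2) g=2 f=8, (2,2) g=3 f=8, (2,5) g=2 f=8, (3,5) g=3 f=8, (4,2) g=5 f=8, (4,5) g=4 f=8, (5,5) g=5 f=8, (6,4) g=5 f=6]

order=[(2,4) → (3,4) → (4,4) → (4,3) → (5,4)]; open=[(0,3) g=2 f=8, (0,4) g=1 f=8, (1,2) g=2 f=8, (2,2) g=3 f=8, (2,5) g=2 f=8, (3,5) g=3 f=8, (4,2) g=5 f=8, (4,5) g=4 f=8, (5,5) g=5 f=8, (6,4) g=5 f=6]; closed=[(1,3), (1,4), (2,3), (2,4), (3,4), (4,3), (4,4), (5,4)]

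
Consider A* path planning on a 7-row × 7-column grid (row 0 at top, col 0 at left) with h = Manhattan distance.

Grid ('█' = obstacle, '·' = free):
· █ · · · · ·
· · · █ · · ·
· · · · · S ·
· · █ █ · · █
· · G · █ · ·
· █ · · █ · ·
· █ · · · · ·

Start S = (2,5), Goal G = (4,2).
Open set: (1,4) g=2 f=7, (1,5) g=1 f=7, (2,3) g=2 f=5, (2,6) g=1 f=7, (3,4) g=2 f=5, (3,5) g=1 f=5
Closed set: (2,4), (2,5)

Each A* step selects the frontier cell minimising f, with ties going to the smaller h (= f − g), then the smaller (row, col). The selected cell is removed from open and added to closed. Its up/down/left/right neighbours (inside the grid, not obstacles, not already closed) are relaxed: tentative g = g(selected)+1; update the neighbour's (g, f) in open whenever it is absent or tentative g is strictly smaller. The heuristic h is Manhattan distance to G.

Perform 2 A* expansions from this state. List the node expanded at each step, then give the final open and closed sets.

order=[(2,3) → (2,2)]; open=[(1,2) g=4 f=7, (1,4) g=2 f=7, (1,5) g=1 f=7, (2,1) g=4 f=7, (2,6) g=1 f=7, (3,4) g=2 f=5, (3,5) g=1 f=5]; closed=[(2,2), (2,3), (2,4), (2,5)]

step 1: expand (2,3) (f=5, h=3) → closed; open now [(1,4) g=2 f=7, (1,5) g=1 f=7, (2,2) g=3 f=5, (2,6) g=1 f=7, (3,4) g=2 f=5, (3,5) g=1 f=5]
step 2: expand (2,2) (f=5, h=2) → closed; open now [(1,2) g=4 f=7, (1,4) g=2 f=7, (1,5) g=1 f=7, (2,1) g=4 f=7, (2,6) g=1 f=7, (3,4) g=2 f=5, (3,5) g=1 f=5]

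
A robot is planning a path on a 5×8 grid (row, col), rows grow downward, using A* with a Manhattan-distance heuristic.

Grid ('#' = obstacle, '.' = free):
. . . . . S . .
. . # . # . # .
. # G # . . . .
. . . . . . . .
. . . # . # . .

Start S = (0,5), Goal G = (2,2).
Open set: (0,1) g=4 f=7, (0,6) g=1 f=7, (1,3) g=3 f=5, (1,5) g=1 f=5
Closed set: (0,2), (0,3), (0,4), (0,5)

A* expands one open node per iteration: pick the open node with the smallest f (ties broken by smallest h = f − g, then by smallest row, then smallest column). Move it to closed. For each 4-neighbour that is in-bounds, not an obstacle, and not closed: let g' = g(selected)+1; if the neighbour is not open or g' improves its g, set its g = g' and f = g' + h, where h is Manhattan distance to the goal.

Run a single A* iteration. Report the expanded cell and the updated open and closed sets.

expanded=(1,3); open=[(0,1) g=4 f=7, (0,6) g=1 f=7, (1,5) g=1 f=5]; closed=[(0,2), (0,3), (0,4), (0,5), (1,3)]

step 1: expand (1,3) (f=5, h=2) → closed; open now [(0,1) g=4 f=7, (0,6) g=1 f=7, (1,5) g=1 f=5]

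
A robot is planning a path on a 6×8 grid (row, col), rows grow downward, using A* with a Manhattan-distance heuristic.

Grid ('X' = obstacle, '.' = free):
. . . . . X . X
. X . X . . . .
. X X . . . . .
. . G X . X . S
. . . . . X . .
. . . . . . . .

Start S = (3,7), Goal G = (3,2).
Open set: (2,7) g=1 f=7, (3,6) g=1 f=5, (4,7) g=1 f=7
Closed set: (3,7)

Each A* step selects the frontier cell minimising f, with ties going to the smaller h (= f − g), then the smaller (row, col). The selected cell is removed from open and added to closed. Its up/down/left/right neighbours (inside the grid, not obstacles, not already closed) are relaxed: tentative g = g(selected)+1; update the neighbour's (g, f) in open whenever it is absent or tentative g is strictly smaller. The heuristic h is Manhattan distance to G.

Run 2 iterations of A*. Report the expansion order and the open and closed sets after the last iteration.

step 1: expand (3,6) (f=5, h=4) → closed; open now [(2,6) g=2 f=7, (2,7) g=1 f=7, (4,6) g=2 f=7, (4,7) g=1 f=7]
step 2: expand (2,6) (f=7, h=5) → closed; open now [(1,6) g=3 f=9, (2,5) g=3 f=7, (2,7) g=1 f=7, (4,6) g=2 f=7, (4,7) g=1 f=7]

order=[(3,6) → (2,6)]; open=[(1,6) g=3 f=9, (2,5) g=3 f=7, (2,7) g=1 f=7, (4,6) g=2 f=7, (4,7) g=1 f=7]; closed=[(2,6), (3,6), (3,7)]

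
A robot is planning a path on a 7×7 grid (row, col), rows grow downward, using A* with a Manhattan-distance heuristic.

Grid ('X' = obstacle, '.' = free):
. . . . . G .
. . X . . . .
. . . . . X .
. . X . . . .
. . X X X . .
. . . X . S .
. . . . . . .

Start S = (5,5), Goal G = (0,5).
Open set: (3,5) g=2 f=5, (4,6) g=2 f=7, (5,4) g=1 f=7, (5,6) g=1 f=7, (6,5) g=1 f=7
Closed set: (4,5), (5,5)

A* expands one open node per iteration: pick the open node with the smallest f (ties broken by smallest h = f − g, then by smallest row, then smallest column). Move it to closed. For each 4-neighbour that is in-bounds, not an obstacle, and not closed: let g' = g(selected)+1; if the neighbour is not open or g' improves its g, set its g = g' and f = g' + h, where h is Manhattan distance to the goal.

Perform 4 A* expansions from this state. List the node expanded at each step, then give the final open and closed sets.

order=[(3,5) → (3,4) → (2,4) → (1,4)]; open=[(0,4) g=6 f=7, (1,3) g=6 f=9, (1,5) g=6 f=7, (2,3) g=5 f=9, (3,3) g=4 f=9, (3,6) g=3 f=7, (4,6) g=2 f=7, (5,4) g=1 f=7, (5,6) g=1 f=7, (6,5) g=1 f=7]; closed=[(1,4), (2,4), (3,4), (3,5), (4,5), (5,5)]

step 1: expand (3,5) (f=5, h=3) → closed; open now [(3,4) g=3 f=7, (3,6) g=3 f=7, (4,6) g=2 f=7, (5,4) g=1 f=7, (5,6) g=1 f=7, (6,5) g=1 f=7]
step 2: expand (3,4) (f=7, h=4) → closed; open now [(2,4) g=4 f=7, (3,3) g=4 f=9, (3,6) g=3 f=7, (4,6) g=2 f=7, (5,4) g=1 f=7, (5,6) g=1 f=7, (6,5) g=1 f=7]
step 3: expand (2,4) (f=7, h=3) → closed; open now [(1,4) g=5 f=7, (2,3) g=5 f=9, (3,3) g=4 f=9, (3,6) g=3 f=7, (4,6) g=2 f=7, (5,4) g=1 f=7, (5,6) g=1 f=7, (6,5) g=1 f=7]
step 4: expand (1,4) (f=7, h=2) → closed; open now [(0,4) g=6 f=7, (1,3) g=6 f=9, (1,5) g=6 f=7, (2,3) g=5 f=9, (3,3) g=4 f=9, (3,6) g=3 f=7, (4,6) g=2 f=7, (5,4) g=1 f=7, (5,6) g=1 f=7, (6,5) g=1 f=7]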